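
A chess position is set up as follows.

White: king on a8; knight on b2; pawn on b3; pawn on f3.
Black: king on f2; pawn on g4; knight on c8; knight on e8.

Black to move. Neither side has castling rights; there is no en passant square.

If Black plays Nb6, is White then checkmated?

no

After Nb6: white king on a8; in check: yes, from the black knight on b6.
White has 3 legal replies: Kb8, Kb7, Ka7.
In check but a legal move exists → not checkmate.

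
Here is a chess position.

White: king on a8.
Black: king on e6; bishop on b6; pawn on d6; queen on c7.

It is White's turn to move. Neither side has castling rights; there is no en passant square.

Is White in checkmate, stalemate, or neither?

stalemate

White to move; white king on a8.
In check: no.
King squares — a7: attacked by Bb6; b7: attacked by Qc7; b8: attacked by Qc7.
Legal moves for White: none.
Not in check and no legal moves → stalemate.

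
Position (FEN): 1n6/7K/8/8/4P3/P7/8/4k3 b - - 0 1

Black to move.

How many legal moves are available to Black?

8

Black to move; king on e1.
In check: no.
Legal moves: Nd7, Nc6, Na6, Kf2, Ke2, Kd2, Kf1, Kd1.
Count: 8.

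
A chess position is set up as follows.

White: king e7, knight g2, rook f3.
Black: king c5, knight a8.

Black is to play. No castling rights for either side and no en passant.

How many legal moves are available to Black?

9

Black to move; king on c5.
In check: no.
Legal moves: Nc7, Nb6, Kc6, Kb6, Kd5, Kb5, Kd4, Kc4, Kb4.
Count: 9.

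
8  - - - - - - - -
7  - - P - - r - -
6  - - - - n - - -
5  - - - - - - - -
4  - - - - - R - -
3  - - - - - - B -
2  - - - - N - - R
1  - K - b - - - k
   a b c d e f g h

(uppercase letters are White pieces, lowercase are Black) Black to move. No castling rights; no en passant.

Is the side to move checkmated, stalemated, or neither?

Black to move; black king on h1.
In check: yes, from the white rook on h2.
King squares — g1: attacked by Ne2; g2: attacked by Rh2; h2: attacked by Bg3.
Legal moves for Black: none.
In check with no legal moves → checkmate.

checkmate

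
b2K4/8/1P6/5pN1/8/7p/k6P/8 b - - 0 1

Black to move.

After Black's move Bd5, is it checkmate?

After Bd5: white king on d8; in check: no.
White is not in check, so this cannot be checkmate.

no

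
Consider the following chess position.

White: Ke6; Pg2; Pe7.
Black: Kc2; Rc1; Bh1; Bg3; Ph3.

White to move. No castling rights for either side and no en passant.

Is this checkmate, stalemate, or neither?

neither

White to move; white king on e6.
In check: no.
Legal moves for White: Kf7, Kd7, Kf6, Kf5, Kd5, gxh3, e8=Q, e8=R, e8=B, e8=N.
White has 10 legal moves and is not in check → neither.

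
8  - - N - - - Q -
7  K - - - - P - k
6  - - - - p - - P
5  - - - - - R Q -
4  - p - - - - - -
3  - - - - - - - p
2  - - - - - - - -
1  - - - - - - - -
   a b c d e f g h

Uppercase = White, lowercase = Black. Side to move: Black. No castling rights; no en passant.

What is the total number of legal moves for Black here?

Black to move; king on h7.
In check: yes, from the white queen on g8.
Legal moves: none.
Count: 0.

0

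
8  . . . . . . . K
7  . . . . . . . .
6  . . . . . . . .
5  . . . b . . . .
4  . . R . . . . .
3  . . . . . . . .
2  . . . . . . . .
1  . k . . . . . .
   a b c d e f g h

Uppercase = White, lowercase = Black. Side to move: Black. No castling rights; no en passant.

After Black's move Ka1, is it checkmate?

no

After Ka1: white king on h8; in check: no.
White is not in check, so this cannot be checkmate.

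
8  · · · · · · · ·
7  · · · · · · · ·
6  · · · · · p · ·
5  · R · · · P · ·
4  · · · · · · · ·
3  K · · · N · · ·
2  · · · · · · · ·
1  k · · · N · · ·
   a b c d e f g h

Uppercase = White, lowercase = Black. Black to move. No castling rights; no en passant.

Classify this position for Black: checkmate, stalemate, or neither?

Black to move; black king on a1.
In check: no.
King squares — b1: attacked by Rb5; a2: attacked by Ka3; b2: attacked by Ka3.
Legal moves for Black: none.
Not in check and no legal moves → stalemate.

stalemate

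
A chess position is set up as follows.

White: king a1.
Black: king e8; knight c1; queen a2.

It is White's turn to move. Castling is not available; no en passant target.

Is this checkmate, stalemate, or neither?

checkmate

White to move; white king on a1.
In check: yes, from the black queen on a2.
King squares — b1: attacked by Qa2; a2: attacked by Nc1; b2: attacked by Qa2.
Legal moves for White: none.
In check with no legal moves → checkmate.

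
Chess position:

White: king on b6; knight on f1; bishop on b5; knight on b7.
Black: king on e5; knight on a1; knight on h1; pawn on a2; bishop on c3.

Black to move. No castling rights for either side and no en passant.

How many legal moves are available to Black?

17

Black to move; king on e5.
In check: no.
Legal moves: Kf6, Ke6, Kf5, Kd5, Kf4, Ke4, Kd4, Ba5+, Bd4+, Bb4, Bd2, Bb2, Be1, Ng3, Nf2, Nb3, Nc2.
Count: 17.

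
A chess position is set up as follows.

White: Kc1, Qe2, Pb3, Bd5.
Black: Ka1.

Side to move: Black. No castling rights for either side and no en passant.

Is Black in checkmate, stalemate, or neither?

stalemate

Black to move; black king on a1.
In check: no.
King squares — b1: attacked by Kc1; a2: attacked by Qe2; b2: attacked by Kc1.
Legal moves for Black: none.
Not in check and no legal moves → stalemate.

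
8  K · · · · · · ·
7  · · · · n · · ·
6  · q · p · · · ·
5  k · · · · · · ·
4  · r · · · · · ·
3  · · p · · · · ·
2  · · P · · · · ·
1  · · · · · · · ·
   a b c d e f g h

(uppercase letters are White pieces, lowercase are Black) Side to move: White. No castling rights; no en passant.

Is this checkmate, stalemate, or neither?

White to move; white king on a8.
In check: no.
King squares — a7: attacked by Qb6; b7: attacked by Qb6; b8: attacked by Qb6.
Legal moves for White: none.
Not in check and no legal moves → stalemate.

stalemate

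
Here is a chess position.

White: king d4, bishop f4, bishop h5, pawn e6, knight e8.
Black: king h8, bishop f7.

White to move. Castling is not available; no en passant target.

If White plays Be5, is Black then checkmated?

After Be5: black king on h8; in check: yes, from the white bishop on e5.
Black has 2 legal replies: Kg8, Kh7.
In check but a legal move exists → not checkmate.

no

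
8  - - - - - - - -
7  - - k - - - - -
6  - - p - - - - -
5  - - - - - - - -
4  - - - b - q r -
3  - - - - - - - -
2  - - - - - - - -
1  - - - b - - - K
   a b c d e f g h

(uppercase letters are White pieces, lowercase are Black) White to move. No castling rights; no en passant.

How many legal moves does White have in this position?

0

White to move; king on h1.
In check: no.
Legal moves: none.
Count: 0.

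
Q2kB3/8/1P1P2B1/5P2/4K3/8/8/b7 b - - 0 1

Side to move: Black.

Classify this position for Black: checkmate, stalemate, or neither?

checkmate

Black to move; black king on d8.
In check: yes, from the white queen on a8.
King squares — c7: attacked by Pb6; d7: attacked by Be8; e7: attacked by Pd6; c8: attacked by Qa8; e8: attacked by Bg6.
Legal moves for Black: none.
In check with no legal moves → checkmate.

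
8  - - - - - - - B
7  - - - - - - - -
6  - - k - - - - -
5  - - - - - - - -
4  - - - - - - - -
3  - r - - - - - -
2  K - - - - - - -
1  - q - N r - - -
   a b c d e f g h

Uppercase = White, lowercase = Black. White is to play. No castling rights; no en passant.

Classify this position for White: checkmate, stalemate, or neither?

White to move; white king on a2.
In check: yes, from the black queen on b1.
King squares — a1: attacked by Qb1; b1: attacked by Rb3; b2: attacked by Qb1; a3: attacked by Rb3; b3: attacked by Qb1.
Legal moves for White: none.
In check with no legal moves → checkmate.

checkmate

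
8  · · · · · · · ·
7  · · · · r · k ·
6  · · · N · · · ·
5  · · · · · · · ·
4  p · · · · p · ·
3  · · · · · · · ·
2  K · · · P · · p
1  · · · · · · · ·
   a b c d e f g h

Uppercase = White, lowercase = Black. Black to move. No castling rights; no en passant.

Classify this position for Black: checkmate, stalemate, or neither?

Black to move; black king on g7.
In check: no.
Legal moves for Black include: Kh8, Kg8, Kf8, Kh7, Kh6, Kg6, Kf6, Re8, Rf7, Rd7, Rc7, Rb7, Ra7, Re6, Re5, Re4, Re3, Rxe2+, ... (list truncated; more exist).
Black has legal moves and is not in check → neither.

neither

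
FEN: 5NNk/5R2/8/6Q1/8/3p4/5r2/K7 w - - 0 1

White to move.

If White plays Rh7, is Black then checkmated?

yes

After Rh7: black king on h8; in check: yes, from the white rook on h7.
King squares — g7: attacked by Qg5; h7: attacked by Nf8; g8: attacked by Qg5.
Black has no legal moves → checkmate.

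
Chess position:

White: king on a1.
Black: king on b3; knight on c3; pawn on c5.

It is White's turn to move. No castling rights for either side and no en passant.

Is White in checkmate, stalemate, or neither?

White to move; white king on a1.
In check: no.
King squares — b1: attacked by Nc3; a2: attacked by Kb3; b2: attacked by Kb3.
Legal moves for White: none.
Not in check and no legal moves → stalemate.

stalemate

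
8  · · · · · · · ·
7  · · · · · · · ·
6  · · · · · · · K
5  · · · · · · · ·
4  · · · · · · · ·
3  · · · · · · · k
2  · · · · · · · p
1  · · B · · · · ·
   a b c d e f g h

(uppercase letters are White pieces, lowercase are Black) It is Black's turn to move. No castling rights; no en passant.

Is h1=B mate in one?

After h1=B: white king on h6; in check: no.
White is not in check, so this cannot be checkmate.

no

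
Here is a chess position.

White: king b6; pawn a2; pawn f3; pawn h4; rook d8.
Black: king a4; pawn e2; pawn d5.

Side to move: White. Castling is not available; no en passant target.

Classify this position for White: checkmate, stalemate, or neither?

White to move; white king on b6.
In check: no.
Legal moves for White include: Rh8, Rg8, Rf8, Re8, Rc8, Rb8, Ra8+, Rd7, Rd6, Rxd5, Kc7, Kb7, Ka7, Kc6, Ka6, Kc5, h5, f4, ... (list truncated; more exist).
White has legal moves and is not in check → neither.

neither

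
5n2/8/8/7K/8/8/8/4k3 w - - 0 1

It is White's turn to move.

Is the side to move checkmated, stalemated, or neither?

White to move; white king on h5.
In check: no.
Legal moves for White: Kh6, Kg5, Kh4, Kg4.
White has 4 legal moves and is not in check → neither.

neither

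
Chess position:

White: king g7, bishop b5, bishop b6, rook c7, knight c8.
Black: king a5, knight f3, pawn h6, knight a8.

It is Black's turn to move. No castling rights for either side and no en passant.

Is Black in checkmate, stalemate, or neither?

neither

Black to move; black king on a5.
In check: yes, from the white bishop on b6.
King squares — a4: attacked by Bb5; b4: available; b5: available; a6: attacked by Bb5; b6: attacked by Nc8.
Legal moves for Black: Kxb5, Kb4, Nxb6.
Black is in check but has 3 legal moves → neither.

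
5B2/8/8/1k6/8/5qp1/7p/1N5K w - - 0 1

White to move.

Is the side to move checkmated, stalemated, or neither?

White to move; white king on h1.
In check: yes, from the black queen on f3.
King squares — g1: attacked by Ph2; g2: attacked by Qf3; h2: attacked by Pg3.
Legal moves for White: none.
In check with no legal moves → checkmate.

checkmate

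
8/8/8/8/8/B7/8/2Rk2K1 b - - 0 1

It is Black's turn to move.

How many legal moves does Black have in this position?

Black to move; king on d1.
In check: yes, from the white rook on c1.
Legal moves: Ke2, Kd2.
Count: 2.

2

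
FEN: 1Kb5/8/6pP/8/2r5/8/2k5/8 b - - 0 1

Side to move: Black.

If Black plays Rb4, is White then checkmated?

After Rb4: white king on b8; in check: yes, from the black rook on b4.
White has 4 legal replies: Kxc8, Ka8, Kc7, Ka7.
In check but a legal move exists → not checkmate.

no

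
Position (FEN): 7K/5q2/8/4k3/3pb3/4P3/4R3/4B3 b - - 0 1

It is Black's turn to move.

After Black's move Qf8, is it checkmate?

After Qf8: white king on h8; in check: yes, from the black queen on f8.
King squares — g7: attacked by Qf8; h7: attacked by Be4; g8: attacked by Qf8.
White has no legal moves → checkmate.

yes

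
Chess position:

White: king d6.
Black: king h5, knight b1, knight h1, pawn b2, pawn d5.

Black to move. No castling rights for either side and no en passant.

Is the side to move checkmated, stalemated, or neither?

Black to move; black king on h5.
In check: no.
Legal moves for Black: Kh6, Kg6, Kg5, Kh4, Kg4, Ng3, Nf2, Nc3, Na3, Nd2, d4.
Black has 11 legal moves and is not in check → neither.

neither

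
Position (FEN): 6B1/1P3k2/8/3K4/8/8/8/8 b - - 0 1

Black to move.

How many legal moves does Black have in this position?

Black to move; king on f7.
In check: yes, from the white bishop on g8.
Legal moves: Kxg8, Kf8, Ke8, Kg7, Ke7, Kg6, Kf6.
Count: 7.

7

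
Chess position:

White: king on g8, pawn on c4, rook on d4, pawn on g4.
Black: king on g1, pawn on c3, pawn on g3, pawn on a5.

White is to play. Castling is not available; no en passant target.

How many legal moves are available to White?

White to move; king on g8.
In check: no.
Legal moves: Kh8, Kf8, Kh7, Kg7, Kf7, Rd8, Rd7, Rd6, Rd5, Rf4, Re4, Rd3, Rd2, Rd1+, g5, c5.
Count: 16.

16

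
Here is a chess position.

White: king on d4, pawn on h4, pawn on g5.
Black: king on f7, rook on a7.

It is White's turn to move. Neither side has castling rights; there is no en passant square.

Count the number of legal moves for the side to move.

10

White to move; king on d4.
In check: no.
Legal moves: Ke5, Kd5, Kc5, Ke4, Kc4, Ke3, Kd3, Kc3, g6+, h5.
Count: 10.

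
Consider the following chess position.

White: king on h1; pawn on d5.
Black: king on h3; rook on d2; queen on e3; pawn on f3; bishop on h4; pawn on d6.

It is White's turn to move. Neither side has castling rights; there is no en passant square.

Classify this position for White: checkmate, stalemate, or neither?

stalemate

White to move; white king on h1.
In check: no.
King squares — g1: attacked by Qe3; g2: attacked by Rd2; h2: attacked by Rd2.
Legal moves for White: none.
Not in check and no legal moves → stalemate.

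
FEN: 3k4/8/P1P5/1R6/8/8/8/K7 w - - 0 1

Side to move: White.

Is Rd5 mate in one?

no

After Rd5: black king on d8; in check: yes, from the white rook on d5.
Black has 4 legal replies: Ke8, Kc8, Ke7, Kc7.
In check but a legal move exists → not checkmate.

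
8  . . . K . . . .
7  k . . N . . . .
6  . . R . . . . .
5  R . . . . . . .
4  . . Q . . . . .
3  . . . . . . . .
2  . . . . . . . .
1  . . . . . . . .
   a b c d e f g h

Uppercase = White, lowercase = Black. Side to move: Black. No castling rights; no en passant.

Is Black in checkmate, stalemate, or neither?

Black to move; black king on a7.
In check: yes, from the white rook on a5.
Legal moves for Black: Kb7.
Black is in check but has 1 legal move → neither.

neither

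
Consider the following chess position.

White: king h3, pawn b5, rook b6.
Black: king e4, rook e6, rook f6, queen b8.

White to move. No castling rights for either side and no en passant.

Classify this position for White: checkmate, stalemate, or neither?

neither

White to move; white king on h3.
In check: no.
Legal moves for White: Rxb8, Rb7, Rxe6+, Rd6, Rc6, Ra6, Kh4, Kg4, Kg2.
White has 9 legal moves and is not in check → neither.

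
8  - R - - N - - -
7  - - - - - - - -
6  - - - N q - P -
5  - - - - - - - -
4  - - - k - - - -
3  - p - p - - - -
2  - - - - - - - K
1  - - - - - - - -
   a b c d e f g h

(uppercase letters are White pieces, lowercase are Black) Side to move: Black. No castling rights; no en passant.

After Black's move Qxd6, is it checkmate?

no

After Qxd6: white king on h2; in check: yes, from the black queen on d6.
White has 5 legal replies: Kh3, Kg2, Kh1, Kg1, Nxd6.
In check but a legal move exists → not checkmate.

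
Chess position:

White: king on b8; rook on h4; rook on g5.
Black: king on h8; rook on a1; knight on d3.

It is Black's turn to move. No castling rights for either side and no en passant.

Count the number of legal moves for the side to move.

0

Black to move; king on h8.
In check: yes, from the white rook on h4.
Legal moves: none.
Count: 0.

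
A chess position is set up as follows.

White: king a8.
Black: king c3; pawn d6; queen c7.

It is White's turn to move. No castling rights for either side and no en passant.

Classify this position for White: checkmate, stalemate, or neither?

White to move; white king on a8.
In check: no.
King squares — a7: attacked by Qc7; b7: attacked by Qc7; b8: attacked by Qc7.
Legal moves for White: none.
Not in check and no legal moves → stalemate.

stalemate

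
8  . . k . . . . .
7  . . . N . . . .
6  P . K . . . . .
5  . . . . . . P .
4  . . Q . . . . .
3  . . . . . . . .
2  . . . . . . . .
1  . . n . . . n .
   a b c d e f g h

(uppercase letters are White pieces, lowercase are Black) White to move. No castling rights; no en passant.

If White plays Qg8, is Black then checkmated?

After Qg8: black king on c8; in check: yes, from the white queen on g8.
King squares — b7: attacked by Pa6; c7: attacked by Kc6; d7: attacked by Kc6; b8: attacked by Nd7; d8: attacked by Qg8.
Black has no legal moves → checkmate.

yes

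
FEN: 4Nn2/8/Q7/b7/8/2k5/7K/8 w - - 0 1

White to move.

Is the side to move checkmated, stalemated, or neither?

neither

White to move; white king on h2.
In check: no.
Legal moves for White include: Ng7, Nc7, Nf6, Nd6, Qc8+, Qa8, Qb7, Qa7, Qh6, Qg6, Qf6+, Qe6, Qd6, Qc6+, Qb6, Qb5, Qxa5+, Qc4+, ... (list truncated; more exist).
White has legal moves and is not in check → neither.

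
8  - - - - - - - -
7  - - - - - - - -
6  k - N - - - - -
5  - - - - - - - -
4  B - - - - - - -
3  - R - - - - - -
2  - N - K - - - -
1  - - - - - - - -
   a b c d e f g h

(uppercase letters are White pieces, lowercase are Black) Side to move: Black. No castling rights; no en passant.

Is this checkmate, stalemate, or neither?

stalemate

Black to move; black king on a6.
In check: no.
King squares — a5: attacked by Nc6; b5: attacked by Rb3; b6: attacked by Rb3; a7: attacked by Nc6; b7: attacked by Rb3.
Legal moves for Black: none.
Not in check and no legal moves → stalemate.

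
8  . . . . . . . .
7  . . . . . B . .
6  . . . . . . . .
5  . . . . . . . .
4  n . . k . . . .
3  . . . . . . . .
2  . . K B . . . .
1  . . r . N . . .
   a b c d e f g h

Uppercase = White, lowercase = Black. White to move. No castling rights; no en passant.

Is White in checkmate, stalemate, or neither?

neither

White to move; white king on c2.
In check: yes, from the black rook on c1.
King squares — b1: attacked by Rc1; c1: available; d1: attacked by Rc1; b2: attacked by Na4; d2: own bishop; b3: available; c3: attacked by Rc1; d3: attacked by Kd4.
Legal moves for White: Kb3, Kxc1, Bxc1.
White is in check but has 3 legal moves → neither.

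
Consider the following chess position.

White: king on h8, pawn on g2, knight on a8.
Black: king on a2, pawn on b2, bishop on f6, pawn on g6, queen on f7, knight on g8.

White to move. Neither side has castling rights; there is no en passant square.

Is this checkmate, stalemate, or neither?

checkmate

White to move; white king on h8.
In check: yes, from the black bishop on f6.
King squares — g7: attacked by Bf6; h7: attacked by Qf7; g8: attacked by Qf7.
Legal moves for White: none.
In check with no legal moves → checkmate.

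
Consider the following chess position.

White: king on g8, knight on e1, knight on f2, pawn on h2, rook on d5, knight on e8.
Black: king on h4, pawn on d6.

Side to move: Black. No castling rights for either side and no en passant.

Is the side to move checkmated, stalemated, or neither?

Black to move; black king on h4.
In check: no.
King squares — g3: attacked by Ph2; h3: attacked by Nf2; g4: attacked by Nf2; g5: attacked by Rd5; h5: attacked by Rd5.
Legal moves for Black: none.
Not in check and no legal moves → stalemate.

stalemate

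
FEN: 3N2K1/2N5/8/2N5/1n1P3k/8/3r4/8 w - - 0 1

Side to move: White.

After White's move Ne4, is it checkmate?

After Ne4: black king on h4; in check: no.
Black is not in check, so this cannot be checkmate.

no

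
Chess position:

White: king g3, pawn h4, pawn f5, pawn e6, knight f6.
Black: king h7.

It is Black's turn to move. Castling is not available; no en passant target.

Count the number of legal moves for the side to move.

3

Black to move; king on h7.
In check: yes, from the white knight on f6.
Legal moves: Kh8, Kg7, Kh6.
Count: 3.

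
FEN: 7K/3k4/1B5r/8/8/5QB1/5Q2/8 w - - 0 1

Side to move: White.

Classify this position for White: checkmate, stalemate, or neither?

White to move; white king on h8.
In check: yes, from the black rook on h6.
Legal moves for White: Kg8, Kg7.
White is in check but has 2 legal moves → neither.

neither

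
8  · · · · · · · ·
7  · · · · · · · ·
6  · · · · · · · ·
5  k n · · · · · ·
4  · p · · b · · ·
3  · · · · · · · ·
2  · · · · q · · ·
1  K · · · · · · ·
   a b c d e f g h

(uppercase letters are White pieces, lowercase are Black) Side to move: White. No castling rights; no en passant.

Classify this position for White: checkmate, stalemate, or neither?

White to move; white king on a1.
In check: no.
King squares — b1: attacked by Be4; a2: attacked by Qe2; b2: attacked by Qe2.
Legal moves for White: none.
Not in check and no legal moves → stalemate.

stalemate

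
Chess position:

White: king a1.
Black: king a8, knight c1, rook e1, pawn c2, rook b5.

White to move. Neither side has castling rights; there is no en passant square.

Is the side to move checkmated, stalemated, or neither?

stalemate

White to move; white king on a1.
In check: no.
King squares — b1: attacked by Pc2; a2: attacked by Nc1; b2: attacked by Rb5.
Legal moves for White: none.
Not in check and no legal moves → stalemate.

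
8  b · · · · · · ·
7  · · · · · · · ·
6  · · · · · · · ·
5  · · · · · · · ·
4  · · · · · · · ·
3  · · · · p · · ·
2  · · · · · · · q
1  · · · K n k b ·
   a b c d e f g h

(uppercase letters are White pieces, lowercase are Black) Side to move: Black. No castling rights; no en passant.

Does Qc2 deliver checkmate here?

yes

After Qc2: white king on d1; in check: yes, from the black queen on c2.
King squares — c1: attacked by Qc2; e1: attacked by Kf1; c2: attacked by Ne1; d2: attacked by Qc2; e2: attacked by Kf1.
White has no legal moves → checkmate.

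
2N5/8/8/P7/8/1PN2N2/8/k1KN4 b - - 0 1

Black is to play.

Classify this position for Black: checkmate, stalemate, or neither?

stalemate

Black to move; black king on a1.
In check: no.
King squares — b1: attacked by Kc1; a2: attacked by Nc3; b2: attacked by Kc1.
Legal moves for Black: none.
Not in check and no legal moves → stalemate.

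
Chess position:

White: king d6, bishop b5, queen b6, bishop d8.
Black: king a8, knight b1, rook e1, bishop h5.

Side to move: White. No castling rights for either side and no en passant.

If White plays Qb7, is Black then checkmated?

no

After Qb7: black king on a8; in check: yes, from the white queen on b7.
Black has 1 legal reply: Kxb7.
In check but a legal move exists → not checkmate.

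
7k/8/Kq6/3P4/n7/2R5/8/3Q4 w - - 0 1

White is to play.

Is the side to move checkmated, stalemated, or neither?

checkmate

White to move; white king on a6.
In check: yes, from the black queen on b6.
King squares — a5: attacked by Qb6; b5: attacked by Qb6; b6: attacked by Na4; a7: attacked by Qb6; b7: attacked by Qb6.
Legal moves for White: none.
In check with no legal moves → checkmate.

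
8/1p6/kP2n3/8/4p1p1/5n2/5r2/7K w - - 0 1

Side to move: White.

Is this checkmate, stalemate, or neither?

White to move; white king on h1.
In check: no.
King squares — g1: attacked by Nf3; g2: attacked by Rf2; h2: attacked by Rf2.
Legal moves for White: none.
Not in check and no legal moves → stalemate.

stalemate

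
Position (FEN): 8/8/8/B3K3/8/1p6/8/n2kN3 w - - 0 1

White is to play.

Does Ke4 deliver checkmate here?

After Ke4: black king on d1; in check: no.
Black is not in check, so this cannot be checkmate.

no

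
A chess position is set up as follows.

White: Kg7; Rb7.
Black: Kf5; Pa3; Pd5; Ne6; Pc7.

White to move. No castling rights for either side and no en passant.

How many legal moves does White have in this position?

5

White to move; king on g7.
In check: yes, from the black knight on e6.
Legal moves: Kh8, Kg8, Kh7, Kf7, Kh6.
Count: 5.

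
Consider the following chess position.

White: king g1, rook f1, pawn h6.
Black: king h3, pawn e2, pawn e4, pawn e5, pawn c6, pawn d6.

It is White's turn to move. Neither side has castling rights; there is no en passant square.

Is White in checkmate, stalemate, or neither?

White to move; white king on g1.
In check: no.
Legal moves for White: Kf2, Kh1, Rf8, Rf7, Rf6, Rf5, Rf4, Rf3+, Rf2, Re1, Rd1, Rc1, Rb1, Ra1, h7.
White has 15 legal moves and is not in check → neither.

neither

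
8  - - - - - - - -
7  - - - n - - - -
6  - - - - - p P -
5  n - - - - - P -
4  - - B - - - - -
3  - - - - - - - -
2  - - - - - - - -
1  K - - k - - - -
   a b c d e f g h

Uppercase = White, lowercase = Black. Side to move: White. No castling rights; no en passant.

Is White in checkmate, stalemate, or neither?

neither

White to move; white king on a1.
In check: no.
Legal moves for White: Bg8, Bf7, Be6, Ba6, Bd5, Bb5, Bd3, Bb3+, Be2+, Ba2, Bf1, Kb2, Ka2, Kb1, gxf6, g7.
White has 16 legal moves and is not in check → neither.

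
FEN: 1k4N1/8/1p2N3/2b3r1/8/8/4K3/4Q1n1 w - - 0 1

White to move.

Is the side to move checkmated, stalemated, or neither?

neither

White to move; white king on e2.
In check: yes, from the black knight on g1.
Legal moves for White: Kd3, Kd2, Kf1, Kd1, Qxg1.
White is in check but has 5 legal moves → neither.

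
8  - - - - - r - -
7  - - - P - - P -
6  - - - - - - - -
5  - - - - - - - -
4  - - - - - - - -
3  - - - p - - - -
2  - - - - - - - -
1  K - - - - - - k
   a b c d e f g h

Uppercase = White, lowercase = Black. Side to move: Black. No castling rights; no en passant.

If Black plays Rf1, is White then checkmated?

After Rf1: white king on a1; in check: yes, from the black rook on f1.
White has 2 legal replies: Kb2, Ka2.
In check but a legal move exists → not checkmate.

no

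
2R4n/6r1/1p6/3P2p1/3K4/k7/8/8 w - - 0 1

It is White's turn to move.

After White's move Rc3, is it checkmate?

After Rc3: black king on a3; in check: yes, from the white rook on c3.
Black has 4 legal replies: Kb4, Ka4, Kb2, Ka2.
In check but a legal move exists → not checkmate.

no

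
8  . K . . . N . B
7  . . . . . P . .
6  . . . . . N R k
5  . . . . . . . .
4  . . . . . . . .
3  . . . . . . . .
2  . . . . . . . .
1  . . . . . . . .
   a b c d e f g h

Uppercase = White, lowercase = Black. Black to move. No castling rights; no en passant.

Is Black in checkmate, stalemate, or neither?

checkmate

Black to move; black king on h6.
In check: yes, from the white rook on g6.
King squares — g5: attacked by Rg6; h5: attacked by Nf6; g6: attacked by Nf8; g7: attacked by Rg6; h7: attacked by Nf6.
Legal moves for Black: none.
In check with no legal moves → checkmate.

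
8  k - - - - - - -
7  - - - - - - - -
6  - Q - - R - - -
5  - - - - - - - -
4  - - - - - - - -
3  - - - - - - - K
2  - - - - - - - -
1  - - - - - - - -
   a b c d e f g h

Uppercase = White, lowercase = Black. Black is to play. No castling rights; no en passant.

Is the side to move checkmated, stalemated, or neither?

stalemate

Black to move; black king on a8.
In check: no.
King squares — a7: attacked by Qb6; b7: attacked by Qb6; b8: attacked by Qb6.
Legal moves for Black: none.
Not in check and no legal moves → stalemate.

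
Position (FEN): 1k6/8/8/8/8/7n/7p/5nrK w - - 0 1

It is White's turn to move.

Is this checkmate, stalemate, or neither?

White to move; white king on h1.
In check: yes, from the black rook on g1.
King squares — g1: attacked by Ph2; g2: attacked by Rg1; h2: attacked by Nf1.
Legal moves for White: none.
In check with no legal moves → checkmate.

checkmate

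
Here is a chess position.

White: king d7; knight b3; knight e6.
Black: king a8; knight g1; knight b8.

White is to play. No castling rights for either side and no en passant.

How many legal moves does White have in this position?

6

White to move; king on d7.
In check: yes, from the black knight on b8.
Legal moves: Ke8, Kd8, Kc8, Ke7, Kc7, Kd6.
Count: 6.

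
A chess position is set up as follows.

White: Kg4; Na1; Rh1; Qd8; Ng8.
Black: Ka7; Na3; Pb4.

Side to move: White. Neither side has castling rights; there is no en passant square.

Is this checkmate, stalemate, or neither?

neither

White to move; white king on g4.
In check: no.
Legal moves for White include: Ne7, Nh6, Nf6, Qf8, Qe8, Qc8, Qb8+, Qa8+, Qe7+, Qd7+, Qc7+, Qf6, Qd6, Qb6+, Qg5, Qd5, Qa5+, Qh4, ... (list truncated; more exist).
White has legal moves and is not in check → neither.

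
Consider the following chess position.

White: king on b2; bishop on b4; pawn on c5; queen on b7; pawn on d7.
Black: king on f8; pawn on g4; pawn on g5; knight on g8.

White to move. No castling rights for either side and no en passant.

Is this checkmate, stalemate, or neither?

White to move; white king on b2.
In check: no.
Legal moves for White include: Qc8+, Qb8+, Qa8+, Qc7, Qa7, Qc6, Qb6, Qa6, Qd5, Qb5, Qe4, Qf3+, Qg2, Qh1, Ba5, Bc3, Ba3, Bd2, ... (list truncated; more exist).
White has legal moves and is not in check → neither.

neither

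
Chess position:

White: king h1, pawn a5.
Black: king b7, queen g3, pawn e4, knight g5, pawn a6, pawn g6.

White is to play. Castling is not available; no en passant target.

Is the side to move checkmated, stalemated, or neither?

White to move; white king on h1.
In check: no.
King squares — g1: attacked by Qg3; g2: attacked by Qg3; h2: attacked by Qg3.
Legal moves for White: none.
Not in check and no legal moves → stalemate.

stalemate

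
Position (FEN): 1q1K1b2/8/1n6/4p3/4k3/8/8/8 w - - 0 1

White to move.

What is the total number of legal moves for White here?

White to move; king on d8.
In check: yes, from the black queen on b8.
Legal moves: none.
Count: 0.

0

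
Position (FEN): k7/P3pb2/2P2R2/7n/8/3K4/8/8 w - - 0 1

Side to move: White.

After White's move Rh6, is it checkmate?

no

After Rh6: black king on a8; in check: no.
Black is not in check, so this cannot be checkmate.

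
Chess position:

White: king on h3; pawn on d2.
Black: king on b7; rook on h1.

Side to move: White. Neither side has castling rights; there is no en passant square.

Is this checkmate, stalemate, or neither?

White to move; white king on h3.
In check: yes, from the black rook on h1.
King squares — g2: available; h2: attacked by Rh1; g3: available; g4: available; h4: attacked by Rh1.
Legal moves for White: Kg4, Kg3, Kg2.
White is in check but has 3 legal moves → neither.

neither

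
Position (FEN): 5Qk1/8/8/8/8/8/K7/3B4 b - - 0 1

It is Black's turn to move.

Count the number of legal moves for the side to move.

Black to move; king on g8.
In check: yes, from the white queen on f8.
Legal moves: Kxf8, Kh7.
Count: 2.

2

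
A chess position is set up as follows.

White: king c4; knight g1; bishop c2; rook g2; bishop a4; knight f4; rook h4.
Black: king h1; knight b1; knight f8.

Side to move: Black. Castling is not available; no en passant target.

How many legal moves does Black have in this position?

Black to move; king on h1.
In check: yes, from the white rook on h4.
Legal moves: none.
Count: 0.

0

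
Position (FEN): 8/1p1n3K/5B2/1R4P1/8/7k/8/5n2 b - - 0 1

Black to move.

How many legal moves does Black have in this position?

Black to move; king on h3.
In check: no.
Legal moves: Nf8+, Nb8, Nxf6+, Nb6, Ne5, Nc5, Kh4, Kg4, Kg3, Kh2, Kg2, Ng3, Ne3, Nh2, Nd2, b6.
Count: 16.

16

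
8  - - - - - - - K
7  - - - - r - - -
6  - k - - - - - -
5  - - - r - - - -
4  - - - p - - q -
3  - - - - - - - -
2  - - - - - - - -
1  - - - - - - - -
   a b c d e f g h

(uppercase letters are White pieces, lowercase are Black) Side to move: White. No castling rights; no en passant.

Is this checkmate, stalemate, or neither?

White to move; white king on h8.
In check: no.
King squares — g7: attacked by Qg4; h7: attacked by Re7; g8: attacked by Qg4.
Legal moves for White: none.
Not in check and no legal moves → stalemate.

stalemate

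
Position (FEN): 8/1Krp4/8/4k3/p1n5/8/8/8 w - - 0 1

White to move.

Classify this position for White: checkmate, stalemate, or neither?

neither

White to move; white king on b7.
In check: yes, from the black rook on c7.
King squares — a6: available; b6: attacked by Nc4; c6: attacked by Rc7; a7: attacked by Rc7; c7: available; a8: available; b8: available; c8: attacked by Rc7.
Legal moves for White: Kb8, Ka8, Kxc7, Ka6.
White is in check but has 4 legal moves → neither.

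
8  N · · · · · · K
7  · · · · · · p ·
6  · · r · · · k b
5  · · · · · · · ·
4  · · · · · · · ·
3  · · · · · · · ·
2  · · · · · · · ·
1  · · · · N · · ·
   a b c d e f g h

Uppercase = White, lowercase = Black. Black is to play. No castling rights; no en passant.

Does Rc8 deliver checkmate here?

After Rc8: white king on h8; in check: yes, from the black rook on c8.
King squares — g7: attacked by Kg6; h7: attacked by Kg6; g8: attacked by Rc8.
White has no legal moves → checkmate.

yes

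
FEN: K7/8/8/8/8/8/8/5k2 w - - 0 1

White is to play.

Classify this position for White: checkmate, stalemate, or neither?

White to move; white king on a8.
In check: no.
Legal moves for White: Kb8, Kb7, Ka7.
White has 3 legal moves and is not in check → neither.

neither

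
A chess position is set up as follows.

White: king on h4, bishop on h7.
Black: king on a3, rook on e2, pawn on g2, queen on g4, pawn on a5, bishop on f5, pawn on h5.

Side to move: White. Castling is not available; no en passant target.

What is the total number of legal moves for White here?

0

White to move; king on h4.
In check: yes, from the black queen on g4.
Legal moves: none.
Count: 0.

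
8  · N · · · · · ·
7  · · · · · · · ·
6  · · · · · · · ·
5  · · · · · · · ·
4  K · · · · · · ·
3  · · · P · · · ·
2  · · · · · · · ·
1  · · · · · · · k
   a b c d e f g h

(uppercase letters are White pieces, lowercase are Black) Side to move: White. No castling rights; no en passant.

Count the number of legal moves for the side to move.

9

White to move; king on a4.
In check: no.
Legal moves: Nd7, Nc6, Na6, Kb5, Ka5, Kb4, Kb3, Ka3, d4.
Count: 9.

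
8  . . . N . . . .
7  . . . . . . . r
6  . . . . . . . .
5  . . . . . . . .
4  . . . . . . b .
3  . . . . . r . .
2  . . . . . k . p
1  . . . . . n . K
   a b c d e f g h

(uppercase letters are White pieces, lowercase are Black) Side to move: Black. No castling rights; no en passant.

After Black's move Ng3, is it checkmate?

After Ng3: white king on h1; in check: yes, from the black knight on g3.
King squares — g1: attacked by Kf2; g2: attacked by Kf2; h2: attacked by Rh7.
White has no legal moves → checkmate.

yes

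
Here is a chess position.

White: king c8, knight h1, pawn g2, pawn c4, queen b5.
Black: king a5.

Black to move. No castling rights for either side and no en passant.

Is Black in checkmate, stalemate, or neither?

checkmate

Black to move; black king on a5.
In check: yes, from the white queen on b5.
King squares — a4: attacked by Qb5; b4: attacked by Qb5; b5: attacked by Pc4; a6: attacked by Qb5; b6: attacked by Qb5.
Legal moves for Black: none.
In check with no legal moves → checkmate.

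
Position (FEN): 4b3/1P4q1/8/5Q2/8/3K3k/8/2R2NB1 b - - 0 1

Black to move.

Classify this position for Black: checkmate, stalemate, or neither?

Black to move; black king on h3.
In check: yes, from the white queen on f5.
King squares — g2: available; h2: attacked by Nf1; g3: attacked by Nf1; g4: attacked by Qf5; h4: available.
Legal moves for Black: Kh4, Kg2, Qg4.
Black is in check but has 3 legal moves → neither.

neither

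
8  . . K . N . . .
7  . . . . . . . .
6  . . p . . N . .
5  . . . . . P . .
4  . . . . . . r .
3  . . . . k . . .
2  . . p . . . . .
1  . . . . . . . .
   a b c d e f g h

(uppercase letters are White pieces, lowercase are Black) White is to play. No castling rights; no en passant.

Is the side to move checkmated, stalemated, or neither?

White to move; white king on c8.
In check: no.
Legal moves for White: Ng7, Nc7, Nd6, Kd8, Kb8, Kd7, Kc7, Kb7, Ng8, Nh7, Nd7, Nh5, Nd5+, Nxg4+, Ne4.
White has 15 legal moves and is not in check → neither.

neither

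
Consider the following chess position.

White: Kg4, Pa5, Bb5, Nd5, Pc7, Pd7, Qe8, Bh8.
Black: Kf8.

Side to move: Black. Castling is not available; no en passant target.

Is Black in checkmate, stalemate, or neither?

Black to move; black king on f8.
In check: yes, from the white queen on e8.
King squares — e7: attacked by Nd5; f7: attacked by Qe8; g7: attacked by Bh8; e8: attacked by Pd7; g8: attacked by Qe8.
Legal moves for Black: none.
In check with no legal moves → checkmate.

checkmate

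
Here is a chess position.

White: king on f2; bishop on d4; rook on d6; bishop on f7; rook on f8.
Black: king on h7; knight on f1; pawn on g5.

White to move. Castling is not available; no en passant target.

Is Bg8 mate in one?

yes

After Bg8: black king on h7; in check: yes, from the white bishop on g8.
King squares — g6: attacked by Rd6; h6: attacked by Rd6; g7: attacked by Bd4; g8: attacked by Rf8; h8: attacked by Bd4.
Black has no legal moves → checkmate.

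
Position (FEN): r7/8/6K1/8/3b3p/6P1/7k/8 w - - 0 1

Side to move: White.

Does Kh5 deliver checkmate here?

After Kh5: black king on h2; in check: no.
Black is not in check, so this cannot be checkmate.

no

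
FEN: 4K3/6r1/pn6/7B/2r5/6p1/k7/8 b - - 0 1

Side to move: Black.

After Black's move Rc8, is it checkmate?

After Rc8: white king on e8; in check: yes, from the black rook on c8.
King squares — d7: attacked by Nb6; e7: attacked by Rg7; f7: attacked by Rg7; d8: attacked by Rc8; f8: attacked by Rc8.
White has no legal moves → checkmate.

yes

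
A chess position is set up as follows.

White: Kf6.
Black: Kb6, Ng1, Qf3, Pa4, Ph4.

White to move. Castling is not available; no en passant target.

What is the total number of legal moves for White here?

White to move; king on f6.
In check: yes, from the black queen on f3.
Legal moves: Kg7, Ke7, Kg6, Ke6, Kg5, Ke5.
Count: 6.

6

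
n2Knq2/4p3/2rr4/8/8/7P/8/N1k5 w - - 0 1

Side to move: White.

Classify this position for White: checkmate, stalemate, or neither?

White to move; white king on d8.
In check: yes, from the black rook on d6.
King squares — c7: attacked by Rc6; d7: attacked by Rd6; e7: attacked by Qf8; c8: attacked by Rc6; e8: attacked by Qf8.
Legal moves for White: none.
In check with no legal moves → checkmate.

checkmate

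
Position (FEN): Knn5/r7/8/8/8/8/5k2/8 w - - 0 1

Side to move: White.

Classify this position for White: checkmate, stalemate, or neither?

neither

White to move; white king on a8.
In check: yes, from the black rook on a7.
Legal moves for White: Kxb8.
White is in check but has 1 legal move → neither.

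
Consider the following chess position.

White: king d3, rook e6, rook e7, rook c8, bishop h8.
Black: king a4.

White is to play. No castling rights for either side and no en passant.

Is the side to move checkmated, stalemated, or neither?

neither

White to move; white king on d3.
In check: no.
Legal moves for White include: Bg7, Bf6, Be5, Bd4, Bc3, Bb2, Ba1, Rg8, Rf8, Rce8, Rd8, Rb8, Ra8+, Rcc7, Rcc6, Rc5, Rc4+, Rc3, ... (list truncated; more exist).
White has legal moves and is not in check → neither.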